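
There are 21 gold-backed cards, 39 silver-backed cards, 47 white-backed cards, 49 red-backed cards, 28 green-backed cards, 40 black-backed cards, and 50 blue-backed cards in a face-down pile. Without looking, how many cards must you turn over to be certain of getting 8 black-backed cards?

242

The worst case draws every non-black-backed card first: 21 + 39 + 47 + 49 + 28 + 50 = 234.
The next 8 draws are then forced to be black-backed, giving 234 + 8 = 242.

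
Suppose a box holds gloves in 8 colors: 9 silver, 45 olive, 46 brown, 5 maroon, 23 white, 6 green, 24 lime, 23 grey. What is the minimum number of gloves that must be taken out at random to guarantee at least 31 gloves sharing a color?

Treat the 8 colors as pigeonholes.
In the worst case we take at most 30 of each color, but all 9 silver, all 5 maroon, all 23 white, all 6 green, all 24 lime, and all 23 grey (fewer than 30), giving 9 + 30 + 30 + 5 + 23 + 6 + 24 + 23 = 150.
One more glove then forces some color to 31, so 150 + 1 = 151.

151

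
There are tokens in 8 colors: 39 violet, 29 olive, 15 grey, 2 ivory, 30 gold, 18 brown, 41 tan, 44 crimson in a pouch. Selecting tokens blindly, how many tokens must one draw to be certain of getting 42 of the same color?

216

In the worst case we take at most 41 of each color, but all 39 violet, all 29 olive, all 15 grey, all 2 ivory, all 30 gold, and all 18 brown (fewer than 41), giving 39 + 29 + 15 + 2 + 30 + 18 + 41 + 41 = 215.
One more token then forces some color to 42, so 215 + 1 = 216.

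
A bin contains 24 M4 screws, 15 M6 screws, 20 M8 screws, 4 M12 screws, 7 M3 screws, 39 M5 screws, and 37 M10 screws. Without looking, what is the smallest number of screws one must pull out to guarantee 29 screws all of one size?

127

In the worst case we take at most 28 of each size, but all 24 M4, all 15 M6, all 20 M8, all 4 M12, and all 7 M3 (fewer than 28), giving 24 + 15 + 20 + 4 + 7 + 28 + 28 = 126.
One more screw then forces some size to 29, so 126 + 1 = 127.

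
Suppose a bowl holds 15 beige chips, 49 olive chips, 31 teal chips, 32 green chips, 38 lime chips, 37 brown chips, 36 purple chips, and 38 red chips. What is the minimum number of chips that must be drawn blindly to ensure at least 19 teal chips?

To avoid teal chips as long as possible, exhaust the other 7 colors first.
The worst case draws every non-teal chip first: 15 + 49 + 32 + 38 + 37 + 36 + 38 = 245.
The next 19 draws are then forced to be teal, giving 245 + 19 = 264.

264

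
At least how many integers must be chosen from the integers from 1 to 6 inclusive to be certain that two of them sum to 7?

4

Partition {1, …, 6} into 3 pairs: {1,6}, {2,5}, …, {3,4}.
Choosing 3 integers — say the integers 1 through 3 — takes one from each pair and avoids the property.
Choosing 4 forces two into the same pair by pigeonhole, and those sum to 7. So 4.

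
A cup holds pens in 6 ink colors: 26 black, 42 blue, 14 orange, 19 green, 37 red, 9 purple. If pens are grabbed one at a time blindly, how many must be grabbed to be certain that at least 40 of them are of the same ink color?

Treat the 6 ink colors as pigeonholes.
In the worst case we take at most 39 of each ink color, but all 26 black, all 14 orange, all 19 green, all 37 red, and all 9 purple (fewer than 39), giving 26 + 39 + 14 + 19 + 37 + 9 = 144.
One more pen then forces some ink color to 40, so 144 + 1 = 145.

145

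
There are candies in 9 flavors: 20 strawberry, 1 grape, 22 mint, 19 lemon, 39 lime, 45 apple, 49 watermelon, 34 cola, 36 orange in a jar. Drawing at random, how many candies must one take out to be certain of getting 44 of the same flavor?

258

Treat the 9 flavors as pigeonholes.
In the worst case we take at most 43 of each flavor, but all 20 strawberry, all 1 grape, all 22 mint, all 19 lemon, all 39 lime, all 34 cola, and all 36 orange (fewer than 43), giving 20 + 1 + 22 + 19 + 39 + 43 + 43 + 34 + 36 = 257.
One more candy then forces some flavor to 44, so 257 + 1 = 258.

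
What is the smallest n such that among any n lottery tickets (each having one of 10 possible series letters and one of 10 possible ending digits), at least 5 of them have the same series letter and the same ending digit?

There are 10 × 10 = 100 (series letter, ending digit) combinations acting as pigeonholes.
With 100 × 4 = 400 lottery tickets we could place exactly 4 in each, with no (series letter, ending digit) pair reaching 5.
One more forces some (series letter, ending digit) pair to hold 5, so 400 + 1 = 401.

401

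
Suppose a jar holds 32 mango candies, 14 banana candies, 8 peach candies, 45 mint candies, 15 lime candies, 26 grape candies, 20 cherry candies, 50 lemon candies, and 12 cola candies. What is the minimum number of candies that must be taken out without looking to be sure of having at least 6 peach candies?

220

To avoid peach candies as long as possible, exhaust the other 8 flavors first.
The worst case draws every non-peach candy first: 32 + 14 + 45 + 15 + 26 + 20 + 50 + 12 = 214.
The next 6 draws are then forced to be peach, giving 214 + 6 = 220.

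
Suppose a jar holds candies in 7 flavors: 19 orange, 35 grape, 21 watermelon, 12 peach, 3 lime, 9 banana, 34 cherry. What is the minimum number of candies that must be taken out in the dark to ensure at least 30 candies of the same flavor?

In the worst case we take at most 29 of each flavor, but all 19 orange, all 21 watermelon, all 12 peach, all 3 lime, and all 9 banana (fewer than 29), giving 19 + 29 + 21 + 12 + 3 + 9 + 29 = 122.
One more candy then forces some flavor to 30, so 122 + 1 = 123.

123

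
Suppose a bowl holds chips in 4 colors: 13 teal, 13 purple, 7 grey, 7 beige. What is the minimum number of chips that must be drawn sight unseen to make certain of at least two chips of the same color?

5

The worst case takes 1 chip of each color without reaching 2 of any: 4 × 1 = 4.
The next chip must bring some color to 2, so 4 + 1 = 5.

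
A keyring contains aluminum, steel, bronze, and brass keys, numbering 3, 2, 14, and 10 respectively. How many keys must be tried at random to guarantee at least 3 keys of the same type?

9

The worst case takes 2 keys of each type without reaching 3 of any: 4 × 2 = 8.
The next key must bring some type to 3, so 8 + 1 = 9.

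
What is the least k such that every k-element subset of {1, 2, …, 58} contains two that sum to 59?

30

Partition {1, …, 58} into 29 pairs: {1,58}, {2,57}, …, {29,30}.
Choosing 29 integers — say the integers 1 through 29 — takes one from each pair and avoids the property.
Choosing 30 forces two into the same pair by pigeonhole, and those sum to 59. So 30.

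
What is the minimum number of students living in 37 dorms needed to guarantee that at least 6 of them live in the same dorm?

186

There are 37 dorms acting as pigeonholes.
With 37 × 5 = 185 students we could place exactly 5 in each, with no class reaching 6.
One more forces some class to hold 6, so 185 + 1 = 186.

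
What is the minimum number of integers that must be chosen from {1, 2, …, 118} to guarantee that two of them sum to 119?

Partition {1, …, 118} into 59 pairs: {1,118}, {2,117}, …, {59,60}.
Choosing 59 integers — say the integers 1 through 59 — takes one from each pair and avoids the property.
Choosing 60 forces two into the same pair by pigeonhole, and those sum to 119. So 60.

60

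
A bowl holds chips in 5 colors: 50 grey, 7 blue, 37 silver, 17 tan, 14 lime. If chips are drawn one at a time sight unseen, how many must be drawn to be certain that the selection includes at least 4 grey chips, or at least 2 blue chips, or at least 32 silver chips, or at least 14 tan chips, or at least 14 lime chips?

62

The worst case stops just short of every target: 3 grey, 1 blue, 31 silver, 13 tan, 13 lime — 3 + 1 + 31 + 13 + 13 = 61 chips.
One more chip must push some color to its target, so 61 + 1 = 62.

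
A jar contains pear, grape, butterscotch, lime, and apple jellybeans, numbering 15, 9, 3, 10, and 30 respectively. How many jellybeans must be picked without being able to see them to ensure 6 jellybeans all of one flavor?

In the worst case we take at most 5 of each flavor, but all 3 butterscotch (fewer than 5), giving 5 + 5 + 3 + 5 + 5 = 23.
One more jellybean then forces some flavor to 6, so 23 + 1 = 24.

24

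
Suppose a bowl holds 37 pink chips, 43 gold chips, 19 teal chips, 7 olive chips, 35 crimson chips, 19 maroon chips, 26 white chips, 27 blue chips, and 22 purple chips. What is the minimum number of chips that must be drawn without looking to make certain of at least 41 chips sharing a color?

233

In the worst case we take at most 40 of each color, but all 37 pink, all 19 teal, all 7 olive, all 35 crimson, all 19 maroon, all 26 white, all 27 blue, and all 22 purple (fewer than 40), giving 37 + 40 + 19 + 7 + 35 + 19 + 26 + 27 + 22 = 232.
One more chip then forces some color to 41, so 232 + 1 = 233.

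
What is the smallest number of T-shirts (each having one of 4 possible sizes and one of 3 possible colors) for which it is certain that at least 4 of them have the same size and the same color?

37

There are 4 × 3 = 12 (size, color) combinations acting as pigeonholes.
With 12 × 3 = 36 T-shirts we could place exactly 3 in each, with no (size, color) pair reaching 4.
One more forces some (size, color) pair to hold 4, so 36 + 1 = 37.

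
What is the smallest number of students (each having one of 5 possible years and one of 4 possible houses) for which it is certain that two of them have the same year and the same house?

21

There are 5 × 4 = 20 (year, house) combinations acting as pigeonholes.
With 20 students we could place one in each, avoiding any repeat.
One more forces some (year, house) pair to hold 2, so 20 + 1 = 21.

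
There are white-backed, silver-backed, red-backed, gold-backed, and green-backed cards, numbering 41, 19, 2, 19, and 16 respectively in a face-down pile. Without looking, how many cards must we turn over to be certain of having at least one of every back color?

96

The hardest back color to obtain is red-backed: we could draw every other card first — 97 − 2 = 95 cards — without a single red-backed one.
The next draw must be red-backed, so 95 + 1 = 96.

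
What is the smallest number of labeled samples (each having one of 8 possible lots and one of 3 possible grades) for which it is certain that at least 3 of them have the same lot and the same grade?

There are 8 × 3 = 24 (lot, grade) combinations acting as pigeonholes.
With 24 × 2 = 48 labeled samples we could place exactly 2 in each, with no (lot, grade) pair reaching 3.
One more forces some (lot, grade) pair to hold 3, so 48 + 1 = 49.

49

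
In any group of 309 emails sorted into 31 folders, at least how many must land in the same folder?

The 309 emails fall into 31 folders.
If each of the 31 folders held at most 9, the total would be at most 31 × 9 = 279 < 309, a contradiction.
So at least one holds ⌈309/31⌉ = 10.

10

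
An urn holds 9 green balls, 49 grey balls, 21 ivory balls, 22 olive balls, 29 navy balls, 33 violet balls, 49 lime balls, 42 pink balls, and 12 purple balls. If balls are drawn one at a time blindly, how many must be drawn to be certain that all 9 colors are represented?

The hardest color to obtain is green: we could draw every other ball first — 266 − 9 = 257 balls — without a single green one.
The next draw must be green, so 257 + 1 = 258.

258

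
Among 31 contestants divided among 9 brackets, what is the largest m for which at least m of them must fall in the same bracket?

4

The 31 contestants fall into 9 brackets.
If each of the 9 brackets held at most 3, the total would be at most 9 × 3 = 27 < 31, a contradiction.
So at least one holds ⌈31/9⌉ = 4.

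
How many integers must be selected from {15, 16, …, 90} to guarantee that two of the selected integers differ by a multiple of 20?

Use the pigeonhole principle on residue classes: group the integers by remainder mod 20; there are 20 residue classes, each nonempty in this range.
Choosing one from each class (20 integers) avoids any shared remainder.
One more choice must repeat a class, so two differ by a multiple of 20. Hence 20 + 1 = 21.

21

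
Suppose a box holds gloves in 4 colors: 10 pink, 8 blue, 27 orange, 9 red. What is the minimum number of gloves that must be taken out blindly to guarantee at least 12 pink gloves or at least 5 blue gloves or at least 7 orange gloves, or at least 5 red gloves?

Each of the 4 colors has its own threshold; avoid all of them simultaneously.
The worst case stops just short of every target: all 10 pink, 4 blue, 6 orange, 4 red — 10 + 4 + 6 + 4 = 24 gloves.
One more glove must push some color to its target, so 24 + 1 = 25.

25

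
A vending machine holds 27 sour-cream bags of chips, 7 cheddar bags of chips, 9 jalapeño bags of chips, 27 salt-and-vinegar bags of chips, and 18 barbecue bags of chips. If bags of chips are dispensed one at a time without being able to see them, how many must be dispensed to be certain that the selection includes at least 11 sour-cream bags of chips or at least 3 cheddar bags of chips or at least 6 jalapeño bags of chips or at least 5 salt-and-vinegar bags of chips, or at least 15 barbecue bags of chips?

The worst case stops just short of every target: 10 sour-cream, 2 cheddar, 5 jalapeño, 4 salt-and-vinegar, 14 barbecue — 10 + 2 + 5 + 4 + 14 = 35 bags of chips.
One more bag of chips must push some flavor to its target, so 35 + 1 = 36.

36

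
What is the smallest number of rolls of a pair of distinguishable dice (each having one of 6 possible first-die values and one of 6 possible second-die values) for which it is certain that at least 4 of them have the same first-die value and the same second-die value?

There are 6 × 6 = 36 (first-die value, second-die value) combinations acting as pigeonholes.
With 36 × 3 = 108 rolls of a pair of distinguishable dice we could place exactly 3 in each, with no (first-die value, second-die value) pair reaching 4.
One more forces some (first-die value, second-die value) pair to hold 4, so 108 + 1 = 109.

109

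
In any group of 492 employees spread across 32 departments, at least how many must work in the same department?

16

The 492 employees fall into 32 departments.
If each of the 32 departments held at most 15, the total would be at most 32 × 15 = 480 < 492, a contradiction.
So at least one holds ⌈492/32⌉ = 16.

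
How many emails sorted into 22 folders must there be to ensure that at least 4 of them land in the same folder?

67

There are 22 folders acting as pigeonholes.
With 22 × 3 = 66 emails we could place exactly 3 in each, with no class reaching 4.
One more forces some class to hold 4, so 66 + 1 = 67.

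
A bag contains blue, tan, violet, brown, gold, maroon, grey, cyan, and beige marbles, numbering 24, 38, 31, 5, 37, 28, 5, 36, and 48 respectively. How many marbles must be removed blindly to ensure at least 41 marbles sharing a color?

In the worst case we take at most 40 of each color, but all 24 blue, all 38 tan, all 31 violet, all 5 brown, all 37 gold, all 28 maroon, all 5 grey, and all 36 cyan (fewer than 40), giving 24 + 38 + 31 + 5 + 37 + 28 + 5 + 36 + 40 = 244.
One more marble then forces some color to 41, so 244 + 1 = 245.

245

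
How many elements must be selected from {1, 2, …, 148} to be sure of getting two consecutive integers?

75

Partition {1, …, 148} into 74 pairs: {1,2}, {3,4}, …, {147,148}.
Choosing 74 integers — say the 74 even numbers 2, 4, …, 148 — takes one from each pair and avoids the property.
Choosing 75 forces two into the same pair by pigeonhole, and those are consecutive. So 75.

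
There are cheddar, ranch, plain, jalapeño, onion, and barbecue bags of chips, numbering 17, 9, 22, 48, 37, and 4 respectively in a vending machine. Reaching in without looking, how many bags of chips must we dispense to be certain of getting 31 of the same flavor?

In the worst case we take at most 30 of each flavor, but all 17 cheddar, all 9 ranch, all 22 plain, and all 4 barbecue (fewer than 30), giving 17 + 9 + 22 + 30 + 30 + 4 = 112.
One more bag of chips then forces some flavor to 31, so 112 + 1 = 113.

113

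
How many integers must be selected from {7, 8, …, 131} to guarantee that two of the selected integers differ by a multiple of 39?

40

Group the integers by remainder mod 39; there are 39 residue classes, each nonempty in this range.
Choosing one from each class (39 integers) avoids any shared remainder.
One more choice must repeat a class, so two differ by a multiple of 39. Hence 39 + 1 = 40.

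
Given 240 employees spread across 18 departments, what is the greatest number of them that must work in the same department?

14

If each of the 18 departments held at most 13, the total would be at most 18 × 13 = 234 < 240, a contradiction.
So at least one holds ⌈240/18⌉ = 14.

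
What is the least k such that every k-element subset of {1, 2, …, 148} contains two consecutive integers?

Partition {1, …, 148} into 74 pairs: {1,2}, {3,4}, …, {147,148}.
Choosing 74 integers — say the 74 even numbers 2, 4, …, 148 — takes one from each pair and avoids the property.
Choosing 75 forces two into the same pair by pigeonhole, and those are consecutive. So 75.

75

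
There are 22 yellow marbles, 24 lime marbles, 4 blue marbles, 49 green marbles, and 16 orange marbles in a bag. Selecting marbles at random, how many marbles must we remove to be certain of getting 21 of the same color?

Treat the 5 colors as pigeonholes.
In the worst case we take at most 20 of each color, but all 4 blue and all 16 orange (fewer than 20), giving 20 + 20 + 4 + 20 + 16 = 80.
One more marble then forces some color to 21, so 80 + 1 = 81.

81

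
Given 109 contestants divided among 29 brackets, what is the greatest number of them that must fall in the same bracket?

4

The 109 contestants fall into 29 brackets.
If each of the 29 brackets held at most 3, the total would be at most 29 × 3 = 87 < 109, a contradiction.
So at least one holds ⌈109/29⌉ = 4.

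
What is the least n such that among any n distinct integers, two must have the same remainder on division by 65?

Two integers differ by a multiple of 65 exactly when they share a remainder mod 65.
There are 65 residue classes mod 65, so 65 integers can all lie in distinct classes.
One more integer must repeat a residue, giving a difference divisible by 65. So n = 65 + 1 = 66.

66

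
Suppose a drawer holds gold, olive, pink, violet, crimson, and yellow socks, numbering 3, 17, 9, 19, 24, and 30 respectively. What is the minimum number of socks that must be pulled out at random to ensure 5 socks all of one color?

24

In the worst case we take at most 4 of each color, but all 3 gold (fewer than 4), giving 3 + 4 + 4 + 4 + 4 + 4 = 23.
One more sock then forces some color to 5, so 23 + 1 = 24.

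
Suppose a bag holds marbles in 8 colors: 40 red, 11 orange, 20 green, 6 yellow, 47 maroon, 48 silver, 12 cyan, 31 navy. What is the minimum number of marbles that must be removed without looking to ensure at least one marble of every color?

The hardest color to obtain is yellow: we could draw every other marble first — 215 − 6 = 209 marbles — without a single yellow one.
The next draw must be yellow, so 209 + 1 = 210.

210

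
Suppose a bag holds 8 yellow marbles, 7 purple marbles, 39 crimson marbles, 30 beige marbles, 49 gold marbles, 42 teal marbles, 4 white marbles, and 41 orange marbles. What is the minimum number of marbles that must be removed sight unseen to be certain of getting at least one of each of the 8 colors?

The hardest color to obtain is white: we could draw every other marble first — 220 − 4 = 216 marbles — without a single white one.
The next draw must be white, so 216 + 1 = 217.

217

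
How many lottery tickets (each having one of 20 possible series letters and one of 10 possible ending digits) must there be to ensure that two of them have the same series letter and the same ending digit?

There are 20 × 10 = 200 (series letter, ending digit) combinations acting as pigeonholes.
With 200 lottery tickets we could place one in each, avoiding any repeat.
One more forces some (series letter, ending digit) pair to hold 2, so 200 + 1 = 201.

201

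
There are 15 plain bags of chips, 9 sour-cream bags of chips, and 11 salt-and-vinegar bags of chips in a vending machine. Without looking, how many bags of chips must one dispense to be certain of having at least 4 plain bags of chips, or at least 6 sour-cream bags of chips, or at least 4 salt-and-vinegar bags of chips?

The worst case stops just short of every target: 3 plain, 5 sour-cream, 3 salt-and-vinegar — 3 + 5 + 3 = 11 bags of chips.
One more bag of chips must push some flavor to its target, so 11 + 1 = 12.

12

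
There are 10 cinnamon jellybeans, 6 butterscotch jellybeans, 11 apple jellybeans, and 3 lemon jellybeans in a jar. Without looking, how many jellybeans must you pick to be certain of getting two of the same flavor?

5

Treat the 4 flavors as pigeonholes.
The worst case takes 1 jellybean of each flavor without reaching 2 of any: 4 × 1 = 4.
The next jellybean must bring some flavor to 2, so 4 + 1 = 5.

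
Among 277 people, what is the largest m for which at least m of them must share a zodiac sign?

If each of the 12 zodiac signs held at most 23, the total would be at most 12 × 23 = 276 < 277, a contradiction.
So at least one holds ⌈277/12⌉ = 24.

24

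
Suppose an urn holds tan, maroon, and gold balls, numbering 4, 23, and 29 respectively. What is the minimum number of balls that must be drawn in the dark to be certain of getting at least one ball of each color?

The hardest color to obtain is tan: we could draw every other ball first — 56 − 4 = 52 balls — without a single tan one.
The next draw must be tan, so 52 + 1 = 53.

53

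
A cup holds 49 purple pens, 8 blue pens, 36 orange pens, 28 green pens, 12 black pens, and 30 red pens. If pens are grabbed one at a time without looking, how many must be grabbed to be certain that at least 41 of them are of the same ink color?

155

In the worst case we take at most 40 of each ink color, but all 8 blue, all 36 orange, all 28 green, all 12 black, and all 30 red (fewer than 40), giving 40 + 8 + 36 + 28 + 12 + 30 = 154.
One more pen then forces some ink color to 41, so 154 + 1 = 155.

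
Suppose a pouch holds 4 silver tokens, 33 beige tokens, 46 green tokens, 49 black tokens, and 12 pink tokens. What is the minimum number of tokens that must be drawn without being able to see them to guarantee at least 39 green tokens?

137

The worst case draws every non-green token first: 4 + 33 + 49 + 12 = 98.
The next 39 draws are then forced to be green, giving 98 + 39 = 137.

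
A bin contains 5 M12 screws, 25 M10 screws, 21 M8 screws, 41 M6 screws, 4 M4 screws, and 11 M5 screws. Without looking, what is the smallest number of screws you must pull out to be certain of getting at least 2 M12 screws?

104

To avoid M12 screws as long as possible, exhaust the other 5 sizes first.
The worst case draws every non-M12 screw first: 25 + 21 + 41 + 4 + 11 = 102.
The next 2 draws are then forced to be M12, giving 102 + 2 = 104.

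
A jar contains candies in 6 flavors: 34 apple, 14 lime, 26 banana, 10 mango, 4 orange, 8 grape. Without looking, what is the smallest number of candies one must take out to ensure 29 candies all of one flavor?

In the worst case we take at most 28 of each flavor, but all 14 lime, all 26 banana, all 10 mango, all 4 orange, and all 8 grape (fewer than 28), giving 28 + 14 + 26 + 10 + 4 + 8 = 90.
One more candy then forces some flavor to 29, so 90 + 1 = 91.

91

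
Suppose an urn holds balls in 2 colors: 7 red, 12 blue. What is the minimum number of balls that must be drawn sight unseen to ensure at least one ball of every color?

The hardest color to obtain is red: we could draw every other ball first — 19 − 7 = 12 balls — without a single red one.
The next draw must be red, so 12 + 1 = 13.

13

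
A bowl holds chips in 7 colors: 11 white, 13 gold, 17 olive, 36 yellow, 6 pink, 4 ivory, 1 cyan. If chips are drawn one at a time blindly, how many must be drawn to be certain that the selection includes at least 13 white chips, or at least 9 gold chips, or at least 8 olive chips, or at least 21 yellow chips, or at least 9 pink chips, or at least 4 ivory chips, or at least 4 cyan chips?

The worst case stops just short of every target: all 11 white, 8 gold, 7 olive, 20 yellow, all 6 pink, 3 ivory, all 1 cyan — 11 + 8 + 7 + 20 + 6 + 3 + 1 = 56 chips.
One more chip must push some color to its target, so 56 + 1 = 57.

57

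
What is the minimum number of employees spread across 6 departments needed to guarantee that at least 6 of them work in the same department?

There are 6 departments acting as pigeonholes.
With 6 × 5 = 30 employees we could place exactly 5 in each, with no class reaching 6.
One more forces some class to hold 6, so 30 + 1 = 31.

31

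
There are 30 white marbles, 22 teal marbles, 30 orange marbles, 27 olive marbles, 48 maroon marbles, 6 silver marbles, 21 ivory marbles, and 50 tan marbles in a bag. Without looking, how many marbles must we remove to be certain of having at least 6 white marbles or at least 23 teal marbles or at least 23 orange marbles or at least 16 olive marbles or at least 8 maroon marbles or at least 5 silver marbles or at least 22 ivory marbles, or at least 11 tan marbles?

The worst case stops just short of every target: 5 white, 22 teal, 22 orange, 15 olive, 7 maroon, 4 silver, 21 ivory, 10 tan — 5 + 22 + 22 + 15 + 7 + 4 + 21 + 10 = 106 marbles.
One more marble must push some color to its target, so 106 + 1 = 107.

107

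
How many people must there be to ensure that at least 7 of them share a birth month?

73

There are 12 months of the year acting as pigeonholes.
With 12 × 6 = 72 people we could place exactly 6 in each, with no class reaching 7.
One more forces some class to hold 7, so 72 + 1 = 73.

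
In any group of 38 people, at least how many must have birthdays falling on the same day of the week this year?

There are 7 days of the week, which serve as the pigeonholes.
If each of the 7 days of the week held at most 5, the total would be at most 7 × 5 = 35 < 38, a contradiction.
So at least one holds ⌈38/7⌉ = 6.

6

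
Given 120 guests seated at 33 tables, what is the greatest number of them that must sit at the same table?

If each of the 33 tables held at most 3, the total would be at most 33 × 3 = 99 < 120, a contradiction.
So at least one holds ⌈120/33⌉ = 4.

4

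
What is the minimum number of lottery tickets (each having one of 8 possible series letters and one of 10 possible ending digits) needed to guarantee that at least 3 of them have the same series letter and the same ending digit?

There are 8 × 10 = 80 (series letter, ending digit) combinations acting as pigeonholes.
With 80 × 2 = 160 lottery tickets we could place exactly 2 in each, with no (series letter, ending digit) pair reaching 3.
One more forces some (series letter, ending digit) pair to hold 3, so 160 + 1 = 161.

161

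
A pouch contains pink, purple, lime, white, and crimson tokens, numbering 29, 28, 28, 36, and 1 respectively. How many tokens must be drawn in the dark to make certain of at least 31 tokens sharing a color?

Treat the 5 colors as pigeonholes.
In the worst case we take at most 30 of each color, but all 29 pink, all 28 purple, all 28 lime, and all 1 crimson (fewer than 30), giving 29 + 28 + 28 + 30 + 1 = 116.
One more token then forces some color to 31, so 116 + 1 = 117.

117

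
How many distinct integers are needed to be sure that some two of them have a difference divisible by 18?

Two integers differ by a multiple of 18 exactly when they share a remainder mod 18.
There are 18 residue classes mod 18, so 18 integers can all lie in distinct classes.
One more integer must repeat a residue, giving a difference divisible by 18. So n = 18 + 1 = 19.

19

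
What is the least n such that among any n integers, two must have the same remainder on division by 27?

Two integers differ by a multiple of 27 exactly when they share a remainder mod 27.
There are 27 residue classes mod 27, so 27 integers can all lie in distinct classes.
One more integer must repeat a residue, giving a difference divisible by 27. So n = 27 + 1 = 28.

28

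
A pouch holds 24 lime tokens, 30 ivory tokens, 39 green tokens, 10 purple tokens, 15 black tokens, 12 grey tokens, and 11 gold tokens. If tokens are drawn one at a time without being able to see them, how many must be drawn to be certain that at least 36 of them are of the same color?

In the worst case we take at most 35 of each color, but all 24 lime, all 30 ivory, all 10 purple, all 15 black, all 12 grey, and all 11 gold (fewer than 35), giving 24 + 30 + 35 + 10 + 15 + 12 + 11 = 137.
One more token then forces some color to 36, so 137 + 1 = 138.

138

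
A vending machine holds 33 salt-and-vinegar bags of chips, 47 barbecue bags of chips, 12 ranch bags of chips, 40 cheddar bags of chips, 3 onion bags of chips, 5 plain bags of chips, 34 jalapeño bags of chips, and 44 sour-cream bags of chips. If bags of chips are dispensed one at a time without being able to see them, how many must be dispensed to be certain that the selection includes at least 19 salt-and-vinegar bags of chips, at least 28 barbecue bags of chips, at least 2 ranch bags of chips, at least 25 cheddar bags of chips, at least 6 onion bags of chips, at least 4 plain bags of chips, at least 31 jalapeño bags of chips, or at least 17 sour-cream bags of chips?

123

The worst case stops just short of every target: 18 salt-and-vinegar, 27 barbecue, 1 ranch, 24 cheddar, all 3 onion, 3 plain, 30 jalapeño, 16 sour-cream — 18 + 27 + 1 + 24 + 3 + 3 + 30 + 16 = 122 bags of chips.
One more bag of chips must push some flavor to its target, so 122 + 1 = 123.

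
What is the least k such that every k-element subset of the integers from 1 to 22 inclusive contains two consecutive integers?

12

Partition {1, …, 22} into 11 pairs: {1,2}, {3,4}, …, {21,22}.
Choosing 11 integers — say the 11 even numbers 2, 4, …, 22 — takes one from each pair and avoids the property.
Choosing 12 forces two into the same pair by pigeonhole, and those are consecutive. So 12.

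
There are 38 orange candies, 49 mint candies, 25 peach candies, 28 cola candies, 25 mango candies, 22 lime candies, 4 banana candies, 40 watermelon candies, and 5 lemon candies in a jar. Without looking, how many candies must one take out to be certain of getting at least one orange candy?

199

The worst case draws every non-orange candy first: 49 + 25 + 28 + 25 + 22 + 4 + 40 + 5 = 198.
The next draw is then forced to be orange, giving 198 + 1 = 199.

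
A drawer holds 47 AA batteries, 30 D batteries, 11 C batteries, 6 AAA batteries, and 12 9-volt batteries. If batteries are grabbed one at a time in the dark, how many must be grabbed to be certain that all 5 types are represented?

The hardest type to obtain is AAA: we could draw every other battery first — 106 − 6 = 100 batteries — without a single AAA one.
The next draw must be AAA, so 100 + 1 = 101.

101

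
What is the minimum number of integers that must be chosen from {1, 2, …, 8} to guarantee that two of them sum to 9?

Partition {1, …, 8} into 4 pairs: {1,8}, {2,7}, …, {4,5}.
Choosing 4 integers — say the integers 1 through 4 — takes one from each pair and avoids the property.
Choosing 5 forces two into the same pair by pigeonhole, and those sum to 9. So 5.

5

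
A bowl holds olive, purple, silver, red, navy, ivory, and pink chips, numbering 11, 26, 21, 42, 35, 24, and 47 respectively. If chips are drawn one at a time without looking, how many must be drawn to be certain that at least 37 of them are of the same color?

Treat the 7 colors as pigeonholes.
In the worst case we take at most 36 of each color, but all 11 olive, all 26 purple, all 21 silver, all 35 navy, and all 24 ivory (fewer than 36), giving 11 + 26 + 21 + 36 + 35 + 24 + 36 = 189.
One more chip then forces some color to 37, so 189 + 1 = 190.

190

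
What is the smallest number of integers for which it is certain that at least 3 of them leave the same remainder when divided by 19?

There are 19 residue classes modulo 19 acting as pigeonholes.
With 19 × 2 = 38 integers we could place exactly 2 in each, with no class reaching 3.
One more forces some class to hold 3, so 38 + 1 = 39.

39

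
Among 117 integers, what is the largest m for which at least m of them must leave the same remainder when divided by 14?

If each of the 14 residue classes modulo 14 held at most 8, the total would be at most 14 × 8 = 112 < 117, a contradiction.
So at least one holds ⌈117/14⌉ = 9.

9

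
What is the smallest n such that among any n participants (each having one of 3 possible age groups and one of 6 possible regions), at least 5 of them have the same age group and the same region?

There are 3 × 6 = 18 (age group, region) combinations acting as pigeonholes.
With 18 × 4 = 72 participants we could place exactly 4 in each, with no (age group, region) pair reaching 5.
One more forces some (age group, region) pair to hold 5, so 72 + 1 = 73.

73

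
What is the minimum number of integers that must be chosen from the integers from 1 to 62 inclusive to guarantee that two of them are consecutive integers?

Partition {1, …, 62} into 31 pairs: {1,2}, {3,4}, …, {61,62}.
Choosing 31 integers — say the 31 even numbers 2, 4, …, 62 — takes one from each pair and avoids the property.
Choosing 32 forces two into the same pair by pigeonhole, and those are consecutive. So 32.

32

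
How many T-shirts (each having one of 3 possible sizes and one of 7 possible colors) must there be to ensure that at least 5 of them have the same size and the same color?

85

There are 3 × 7 = 21 (size, color) combinations acting as pigeonholes.
With 21 × 4 = 84 T-shirts we could place exactly 4 in each, with no (size, color) pair reaching 5.
One more forces some (size, color) pair to hold 5, so 84 + 1 = 85.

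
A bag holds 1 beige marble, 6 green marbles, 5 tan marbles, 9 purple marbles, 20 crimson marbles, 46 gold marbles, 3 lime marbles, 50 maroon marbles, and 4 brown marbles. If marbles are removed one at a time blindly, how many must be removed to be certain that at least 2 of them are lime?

143

To avoid lime marbles as long as possible, exhaust the other 8 colors first.
The worst case draws every non-lime marble first: 1 + 6 + 5 + 9 + 20 + 46 + 50 + 4 = 141.
The next 2 draws are then forced to be lime, giving 141 + 2 = 143.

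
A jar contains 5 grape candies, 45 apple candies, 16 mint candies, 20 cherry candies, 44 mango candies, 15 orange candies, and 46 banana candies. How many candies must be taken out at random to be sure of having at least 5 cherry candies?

To avoid cherry candies as long as possible, exhaust the other 6 flavors first.
The worst case draws every non-cherry candy first: 5 + 45 + 16 + 44 + 15 + 46 = 171.
The next 5 draws are then forced to be cherry, giving 171 + 5 = 176.

176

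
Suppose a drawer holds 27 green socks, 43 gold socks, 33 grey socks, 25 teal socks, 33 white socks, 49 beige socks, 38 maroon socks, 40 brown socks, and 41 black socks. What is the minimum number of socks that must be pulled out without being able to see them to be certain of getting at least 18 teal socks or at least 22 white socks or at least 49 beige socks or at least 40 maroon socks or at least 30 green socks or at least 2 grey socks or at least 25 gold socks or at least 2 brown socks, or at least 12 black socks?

Each of the 9 colors has its own threshold; avoid all of them simultaneously.
The worst case stops just short of every target: all 27 green, 24 gold, 1 grey, 17 teal, 21 white, 48 beige, all 38 maroon, 1 brown, 11 black — 27 + 24 + 1 + 17 + 21 + 48 + 38 + 1 + 11 = 188 socks.
One more sock must push some color to its target, so 188 + 1 = 189.

189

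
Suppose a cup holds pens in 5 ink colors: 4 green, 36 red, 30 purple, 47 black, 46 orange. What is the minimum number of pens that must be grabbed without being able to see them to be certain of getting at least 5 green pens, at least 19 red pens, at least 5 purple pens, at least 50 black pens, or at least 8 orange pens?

81

The worst case stops just short of every target: 4 green, 18 red, 4 purple, all 47 black, 7 orange — 4 + 18 + 4 + 47 + 7 = 80 pens.
One more pen must push some ink color to its target, so 80 + 1 = 81.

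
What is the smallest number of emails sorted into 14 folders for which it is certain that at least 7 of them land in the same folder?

85

There are 14 folders acting as pigeonholes.
With 14 × 6 = 84 emails we could place exactly 6 in each, with no class reaching 7.
One more forces some class to hold 7, so 84 + 1 = 85.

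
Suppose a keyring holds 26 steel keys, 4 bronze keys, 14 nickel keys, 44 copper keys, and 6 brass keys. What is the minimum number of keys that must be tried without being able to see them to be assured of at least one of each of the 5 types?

91

The hardest type to obtain is bronze: we could draw every other key first — 94 − 4 = 90 keys — without a single bronze one.
The next draw must be bronze, so 90 + 1 = 91.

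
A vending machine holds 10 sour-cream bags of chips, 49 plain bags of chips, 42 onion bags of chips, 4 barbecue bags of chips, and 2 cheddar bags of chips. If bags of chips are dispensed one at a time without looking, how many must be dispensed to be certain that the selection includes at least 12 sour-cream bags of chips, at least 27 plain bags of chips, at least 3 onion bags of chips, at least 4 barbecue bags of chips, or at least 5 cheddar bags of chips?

44

The worst case stops just short of every target: all 10 sour-cream, 26 plain, 2 onion, 3 barbecue, all 2 cheddar — 10 + 26 + 2 + 3 + 2 = 43 bags of chips.
One more bag of chips must push some flavor to its target, so 43 + 1 = 44.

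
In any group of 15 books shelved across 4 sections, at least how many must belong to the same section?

4

If each of the 4 sections held at most 3, the total would be at most 4 × 3 = 12 < 15, a contradiction.
So at least one holds ⌈15/4⌉ = 4.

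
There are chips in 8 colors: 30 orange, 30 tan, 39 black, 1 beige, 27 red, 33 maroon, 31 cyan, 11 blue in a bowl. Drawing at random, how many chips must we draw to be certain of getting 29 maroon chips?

198

To avoid maroon chips as long as possible, exhaust the other 7 colors first.
The worst case draws every non-maroon chip first: 30 + 30 + 39 + 1 + 27 + 31 + 11 = 169.
The next 29 draws are then forced to be maroon, giving 169 + 29 = 198.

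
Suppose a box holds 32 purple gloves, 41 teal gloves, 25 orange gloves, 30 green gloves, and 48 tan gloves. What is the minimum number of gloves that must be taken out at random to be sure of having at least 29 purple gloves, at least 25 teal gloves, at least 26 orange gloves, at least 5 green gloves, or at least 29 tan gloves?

110

The worst case stops just short of every target: 28 purple, 24 teal, 25 orange, 4 green, 28 tan — 28 + 24 + 25 + 4 + 28 = 109 gloves.
One more glove must push some color to its target, so 109 + 1 = 110.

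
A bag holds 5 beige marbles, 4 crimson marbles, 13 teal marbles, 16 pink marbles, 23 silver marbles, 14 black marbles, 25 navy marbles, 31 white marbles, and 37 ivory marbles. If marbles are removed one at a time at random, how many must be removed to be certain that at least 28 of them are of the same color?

155

In the worst case we take at most 27 of each color, but all 5 beige, all 4 crimson, all 13 teal, all 16 pink, all 23 silver, all 14 black, and all 25 navy (fewer than 27), giving 5 + 4 + 13 + 16 + 23 + 14 + 25 + 27 + 27 = 154.
One more marble then forces some color to 28, so 154 + 1 = 155.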